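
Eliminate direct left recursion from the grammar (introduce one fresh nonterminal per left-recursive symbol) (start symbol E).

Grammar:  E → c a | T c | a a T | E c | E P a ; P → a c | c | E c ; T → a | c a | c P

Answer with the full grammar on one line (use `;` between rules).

Directly left-recursive nonterminal: E.
For E: α = {c, P a}, β = {c a, T c, a a T}. Rewrite as E → β E' and E' → α E' | ε.

E → c a E' | T c E' | a a T E'; P → a c | c | E c; T → a | c a | c P; E' → c E' | P a E' | ε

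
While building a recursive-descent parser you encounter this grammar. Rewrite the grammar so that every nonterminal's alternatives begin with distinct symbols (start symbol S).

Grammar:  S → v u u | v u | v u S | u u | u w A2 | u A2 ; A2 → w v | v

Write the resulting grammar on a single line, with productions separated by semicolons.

S has alternatives sharing prefix 'v u': factor to S → v u S' with S' → u | ε | S.
S has alternatives sharing prefix 'u': factor to S → u S'' with S'' → u | w A2 | A2.

S → v u S' | u S''; A2 → w v | v; S' → u | ε | S; S'' → u | w A2 | A2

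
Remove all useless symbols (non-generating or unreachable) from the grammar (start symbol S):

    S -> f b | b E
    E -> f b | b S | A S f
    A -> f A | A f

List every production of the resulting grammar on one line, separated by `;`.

Generating nonterminals: {E, S}.
Reachable from S after that: {E, S}.
Removed useless symbols: {A} and every production mentioning them.

S -> f b | b E; E -> f b | b S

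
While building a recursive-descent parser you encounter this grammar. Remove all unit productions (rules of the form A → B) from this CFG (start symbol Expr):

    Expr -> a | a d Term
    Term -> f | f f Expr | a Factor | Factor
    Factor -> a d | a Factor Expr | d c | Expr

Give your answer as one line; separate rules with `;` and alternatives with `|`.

Unit pairs: Factor ⇒* {Expr}; Term ⇒* {Expr, Factor}.
For every A with A ⇒* B via unit rules, add B's non-unit alternatives to A; then delete every rule of the form X → Y.

Expr -> a | a d Term; Term -> f | f f Expr | a Factor | a d | a Factor Expr | d c | a | a d Term; Factor -> a d | a Factor Expr | d c | a | a d Term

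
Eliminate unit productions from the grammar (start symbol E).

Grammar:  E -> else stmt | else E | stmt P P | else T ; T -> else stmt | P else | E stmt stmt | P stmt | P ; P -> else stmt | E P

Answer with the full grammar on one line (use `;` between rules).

Unit pairs: T ⇒* {P}.
Replace each nonterminal's rules with the union of the non-unit rules of every nonterminal it unit-derives.

E -> else stmt | else E | stmt P P | else T; T -> else stmt | E P | P else | E stmt stmt | P stmt; P -> else stmt | E P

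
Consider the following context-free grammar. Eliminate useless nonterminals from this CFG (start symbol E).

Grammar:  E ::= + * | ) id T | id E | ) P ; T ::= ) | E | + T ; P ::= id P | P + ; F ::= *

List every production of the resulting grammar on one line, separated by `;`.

E ::= + * | ) id T | id E; T ::= ) | E | + T

Generating nonterminals: {E, F, T}.
Reachable from E after that: {E, T}.
Removed useless symbols: {F, P} and every production mentioning them.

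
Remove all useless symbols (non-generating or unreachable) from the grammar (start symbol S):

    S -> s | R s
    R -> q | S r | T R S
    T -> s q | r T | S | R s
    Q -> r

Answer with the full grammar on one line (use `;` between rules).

S -> s | R s; R -> q | S r | T R S; T -> s q | r T | S | R s

Generating nonterminals: {Q, R, S, T}.
Reachable from S after that: {R, S, T}.
Removed useless symbols: {Q} and every production mentioning them.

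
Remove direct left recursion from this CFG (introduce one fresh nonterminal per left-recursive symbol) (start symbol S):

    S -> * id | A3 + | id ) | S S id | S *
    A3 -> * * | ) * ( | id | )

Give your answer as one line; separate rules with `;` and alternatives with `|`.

Directly left-recursive nonterminal: S.
For S: α = {S id, *}, β = {* id, A3 +, id )}. Rewrite as S → β S' and S' → α S' | ε.

S -> * id S' | A3 + S' | id ) S'; A3 -> * * | ) * ( | id | ); S' -> S id S' | * S' | ε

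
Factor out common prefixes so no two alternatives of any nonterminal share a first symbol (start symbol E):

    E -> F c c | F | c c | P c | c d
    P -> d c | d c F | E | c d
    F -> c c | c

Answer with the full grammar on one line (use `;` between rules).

E -> P c | F E' | c E''; P -> E | c d | d c P'; F -> c F'; E' -> c c | epsilon; E'' -> c | d; P' -> epsilon | F; F' -> c | epsilon

E has alternatives sharing prefix 'F': factor to E → F E' with E' → c c | ε.
E has alternatives sharing prefix 'c': factor to E → c E'' with E'' → c | d.
P has alternatives sharing prefix 'd c': factor to P → d c P' with P' → ε | F.
F has alternatives sharing prefix 'c': factor to F → c F' with F' → c | ε.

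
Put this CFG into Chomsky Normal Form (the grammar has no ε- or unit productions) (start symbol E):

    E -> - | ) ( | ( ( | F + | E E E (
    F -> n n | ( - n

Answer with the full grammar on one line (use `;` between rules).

E -> - | X1 X2 | X2 X2 | F X3 | E Y1; F -> X4 X4 | X2 Y3; X1 -> ); X2 -> (; X3 -> +; X4 -> n; X5 -> -; Y1 -> E Y2; Y2 -> E X2; Y3 -> X5 X4

Introduce a nonterminal for each terminal appearing in a rule of length ≥ 2: X1 → ), X2 → (, X3 → +, X4 → n, X5 → -.
Binarize each right-hand side of length ≥ 3 by chaining fresh nonterminals (Y1, Y2, …): affected rules were E → E E E X2; F → X2 X5 X4.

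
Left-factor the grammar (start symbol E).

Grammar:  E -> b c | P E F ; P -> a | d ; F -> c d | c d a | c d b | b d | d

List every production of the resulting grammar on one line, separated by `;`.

F has alternatives sharing prefix 'c d': factor to F → c d F' with F' → ε | a | b.

E -> b c | P E F; P -> a | d; F -> b d | d | c d F'; F' -> eps | a | b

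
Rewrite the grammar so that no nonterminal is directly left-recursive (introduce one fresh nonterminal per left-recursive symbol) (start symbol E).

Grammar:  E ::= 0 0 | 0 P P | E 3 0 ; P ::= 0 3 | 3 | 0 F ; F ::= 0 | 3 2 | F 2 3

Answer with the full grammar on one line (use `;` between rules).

E ::= 0 0 E' | 0 P P E'; P ::= 0 3 | 3 | 0 F; F ::= 0 F' | 3 2 F'; E' ::= 3 0 E' | ε; F' ::= 2 3 F' | ε

Left recursion appears on E, F.
For E: α = {3 0}, β = {0 0, 0 P P}. Rewrite as E → β E' and E' → α E' | ε.
For F: α = {2 3}, β = {0, 3 2}. Rewrite as F → β F' and F' → α F' | ε.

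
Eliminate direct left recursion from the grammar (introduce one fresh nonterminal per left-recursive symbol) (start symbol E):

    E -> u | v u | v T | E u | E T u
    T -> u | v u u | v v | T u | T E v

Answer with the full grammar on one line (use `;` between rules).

Directly left-recursive nonterminals: E, T.
For E: α = {u, T u}, β = {u, v u, v T}. Rewrite as E → β E' and E' → α E' | ε.
For T: α = {u, E v}, β = {u, v u u, v v}. Rewrite as T → β T' and T' → α T' | ε.

E -> u E' | v u E' | v T E'; T -> u T' | v u u T' | v v T'; E' -> u E' | T u E' | ε; T' -> u T' | E v T' | ε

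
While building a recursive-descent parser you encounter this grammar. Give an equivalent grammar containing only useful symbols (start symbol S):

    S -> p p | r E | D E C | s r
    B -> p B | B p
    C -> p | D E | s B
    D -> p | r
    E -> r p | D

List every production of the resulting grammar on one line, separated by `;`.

S -> p p | r E | D E C | s r; C -> p | D E; D -> p | r; E -> r p | D

Generating nonterminals: {C, D, E, S}.
Reachable from S after that: {C, D, E, S}.
Removed useless symbols: {B} and every production mentioning them.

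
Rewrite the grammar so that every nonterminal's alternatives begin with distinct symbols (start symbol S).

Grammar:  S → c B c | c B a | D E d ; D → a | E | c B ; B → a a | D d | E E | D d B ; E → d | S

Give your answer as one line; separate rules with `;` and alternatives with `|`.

S has alternatives sharing prefix 'c B': factor to S → c B S' with S' → c | a.
B has alternatives sharing prefix 'D d': factor to B → D d B' with B' → ε | B.

S → D E d | c B S'; D → a | E | c B; B → a a | E E | D d B'; E → d | S; S' → c | a; B' → epsilon | B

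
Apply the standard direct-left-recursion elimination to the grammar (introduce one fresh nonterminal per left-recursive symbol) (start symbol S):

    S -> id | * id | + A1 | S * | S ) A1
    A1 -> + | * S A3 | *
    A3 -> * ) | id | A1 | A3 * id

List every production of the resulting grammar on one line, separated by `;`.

Directly left-recursive nonterminals: S, A3.
For S: α = {*, ) A1}, β = {id, * id, + A1}. Rewrite as S → β S' and S' → α S' | ε.
For A3: α = {* id}, β = {* ), id, A1}. Rewrite as A3 → β A3' and A3' → α A3' | ε.

S -> id S' | * id S' | + A1 S'; A1 -> + | * S A3 | *; A3 -> * ) A3' | id A3' | A1 A3'; S' -> * S' | ) A1 S' | eps; A3' -> * id A3' | eps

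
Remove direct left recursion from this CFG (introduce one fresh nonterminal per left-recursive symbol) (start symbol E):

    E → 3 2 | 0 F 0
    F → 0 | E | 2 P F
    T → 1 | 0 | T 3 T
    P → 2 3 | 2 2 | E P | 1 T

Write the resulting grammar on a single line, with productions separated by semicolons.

T is directly left-recursive.
For T: α = {3 T}, β = {1, 0}. Rewrite as T → β T' and T' → α T' | ε.

E → 3 2 | 0 F 0; F → 0 | E | 2 P F; T → 1 T' | 0 T'; P → 2 3 | 2 2 | E P | 1 T; T' → 3 T T' | ε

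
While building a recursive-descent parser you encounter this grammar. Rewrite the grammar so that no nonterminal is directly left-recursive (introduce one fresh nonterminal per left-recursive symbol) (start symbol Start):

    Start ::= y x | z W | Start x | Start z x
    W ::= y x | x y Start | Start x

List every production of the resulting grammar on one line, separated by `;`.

Start ::= y x Start1 | z W Start1; W ::= y x | x y Start | Start x; Start1 ::= x Start1 | z x Start1 | ε

Start is directly left-recursive.
For Start: α = {x, z x}, β = {y x, z W}. Rewrite as Start → β Start1 and Start1 → α Start1 | ε.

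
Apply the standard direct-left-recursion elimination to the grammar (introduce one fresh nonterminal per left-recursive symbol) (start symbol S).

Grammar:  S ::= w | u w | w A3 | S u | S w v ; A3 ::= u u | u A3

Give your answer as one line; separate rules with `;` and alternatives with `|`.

S is directly left-recursive.
For S: α = {u, w v}, β = {w, u w, w A3}. Rewrite as S → β S' and S' → α S' | ε.

S ::= w S' | u w S' | w A3 S'; A3 ::= u u | u A3; S' ::= u S' | w v S' | epsilon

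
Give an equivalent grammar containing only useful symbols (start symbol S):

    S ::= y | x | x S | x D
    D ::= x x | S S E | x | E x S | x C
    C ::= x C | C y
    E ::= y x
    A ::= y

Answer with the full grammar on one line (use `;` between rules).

Generating nonterminals: {A, D, E, S}.
Reachable from S after that: {D, E, S}.
Removed useless symbols: {A, C} and every production mentioning them.

S ::= y | x | x S | x D; D ::= x x | S S E | x | E x S; E ::= y x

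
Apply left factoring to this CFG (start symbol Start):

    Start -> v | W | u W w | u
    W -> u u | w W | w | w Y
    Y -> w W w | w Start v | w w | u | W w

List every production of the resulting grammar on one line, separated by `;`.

Start has alternatives sharing prefix 'u': factor to Start → u Start1 with Start1 → W w | ε.
W has alternatives sharing prefix 'w': factor to W → w W1 with W1 → W | ε | Y.
Y has alternatives sharing prefix 'w': factor to Y → w Y1 with Y1 → W w | Start v | w.

Start -> v | W | u Start1; W -> u u | w W1; Y -> u | W w | w Y1; Start1 -> W w | epsilon; W1 -> W | epsilon | Y; Y1 -> W w | Start v | w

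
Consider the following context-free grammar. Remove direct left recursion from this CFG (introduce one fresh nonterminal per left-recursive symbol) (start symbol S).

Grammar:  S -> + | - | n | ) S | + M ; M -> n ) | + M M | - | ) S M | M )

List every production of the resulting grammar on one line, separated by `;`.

S -> + | - | n | ) S | + M; M -> n ) M' | + M M M' | - M' | ) S M M'; M' -> ) M' | ε

Directly left-recursive nonterminal: M.
For M: α = {)}, β = {n ), + M M, -, ) S M}. Rewrite as M → β M' and M' → α M' | ε.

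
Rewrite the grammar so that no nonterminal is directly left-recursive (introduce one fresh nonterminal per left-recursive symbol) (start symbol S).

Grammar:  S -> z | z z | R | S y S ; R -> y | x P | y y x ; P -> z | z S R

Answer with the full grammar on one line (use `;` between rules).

S -> z S' | z z S' | R S'; R -> y | x P | y y x; P -> z | z S R; S' -> y S S' | ε

Directly left-recursive nonterminal: S.
For S: α = {y S}, β = {z, z z, R}. Rewrite as S → β S' and S' → α S' | ε.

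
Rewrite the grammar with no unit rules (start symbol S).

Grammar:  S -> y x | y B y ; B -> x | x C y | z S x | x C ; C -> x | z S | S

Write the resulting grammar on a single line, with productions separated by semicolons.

Unit pairs: C ⇒* {S}.
For each unit pair (A, B), copy every non-unit production of B to A, then drop all unit productions.

S -> y x | y B y; B -> x | x C y | z S x | x C; C -> x | z S | y x | y B y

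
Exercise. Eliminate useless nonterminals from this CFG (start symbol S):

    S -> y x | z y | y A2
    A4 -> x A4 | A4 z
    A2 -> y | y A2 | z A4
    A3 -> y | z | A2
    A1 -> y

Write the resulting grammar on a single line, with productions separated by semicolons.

Generating nonterminals: {A1, A2, A3, S}.
Reachable from S after that: {A2, S}.
Removed useless symbols: {A1, A3, A4} and every production mentioning them.

S -> y x | z y | y A2; A2 -> y | y A2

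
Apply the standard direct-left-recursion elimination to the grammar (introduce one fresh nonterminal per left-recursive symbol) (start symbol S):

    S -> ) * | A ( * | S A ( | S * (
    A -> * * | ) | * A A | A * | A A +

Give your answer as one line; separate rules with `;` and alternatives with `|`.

S -> ) * S' | A ( * S'; A -> * * A' | ) A' | * A A A'; S' -> A ( S' | * ( S' | ε; A' -> * A' | A + A' | ε

S, A are directly left-recursive.
For S: α = {A (, * (}, β = {) *, A ( *}. Rewrite as S → β S' and S' → α S' | ε.
For A: α = {*, A +}, β = {* *, ), * A A}. Rewrite as A → β A' and A' → α A' | ε.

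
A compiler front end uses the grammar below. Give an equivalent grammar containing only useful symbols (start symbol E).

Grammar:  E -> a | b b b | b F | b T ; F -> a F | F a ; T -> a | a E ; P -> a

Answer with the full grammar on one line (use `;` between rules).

Generating nonterminals: {E, P, T}.
Reachable from E after that: {E, T}.
Removed useless symbols: {F, P} and every production mentioning them.

E -> a | b b b | b T; T -> a | a E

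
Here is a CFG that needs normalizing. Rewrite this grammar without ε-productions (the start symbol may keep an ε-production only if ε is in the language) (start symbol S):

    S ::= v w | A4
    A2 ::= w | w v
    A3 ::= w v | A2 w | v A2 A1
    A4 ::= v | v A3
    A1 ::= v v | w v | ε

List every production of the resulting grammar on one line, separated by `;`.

S ::= v w | A4; A2 ::= w | w v; A3 ::= w v | A2 w | v A2 A1 | v A2; A4 ::= v | v A3; A1 ::= v v | w v

The nullable symbols are {A1}.
ε ∉ L(G), so no ε-production is kept.
For each production, add variants omitting each subset of nullable occurrences: A3 → v A2 A1 gives v A2 A1 | v A2.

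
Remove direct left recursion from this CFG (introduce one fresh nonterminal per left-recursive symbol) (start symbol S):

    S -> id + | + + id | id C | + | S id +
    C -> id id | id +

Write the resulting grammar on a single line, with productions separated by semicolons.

Directly left-recursive nonterminal: S.
For S: α = {id +}, β = {id +, + + id, id C, +}. Rewrite as S → β S' and S' → α S' | ε.

S -> id + S' | + + id S' | id C S' | + S'; C -> id id | id +; S' -> id + S' | ε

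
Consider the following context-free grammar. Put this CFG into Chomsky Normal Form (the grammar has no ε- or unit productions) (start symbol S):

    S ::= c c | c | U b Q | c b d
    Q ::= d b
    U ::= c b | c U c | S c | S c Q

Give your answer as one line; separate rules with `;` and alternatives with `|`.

Introduce a nonterminal for each terminal appearing in a rule of length ≥ 2: X1 → c, X2 → b, X3 → d.
Binarize each right-hand side of length ≥ 3 by chaining fresh nonterminals (Y1, Y2, …): affected rules were S → U X2 Q; S → X1 X2 X3; U → X1 U X1; U → S X1 Q.

S ::= X1 X1 | c | U Y1 | X1 Y2; Q ::= X3 X2; U ::= X1 X2 | X1 Y3 | S X1 | S Y4; X1 ::= c; X2 ::= b; X3 ::= d; Y1 ::= X2 Q; Y2 ::= X2 X3; Y3 ::= U X1; Y4 ::= X1 Q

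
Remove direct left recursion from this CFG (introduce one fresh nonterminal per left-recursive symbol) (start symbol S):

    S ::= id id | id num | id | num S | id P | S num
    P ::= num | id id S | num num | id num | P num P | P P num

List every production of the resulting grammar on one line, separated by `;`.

S ::= id id S' | id num S' | id S' | num S S' | id P S'; P ::= num P' | id id S P' | num num P' | id num P'; S' ::= num S' | ε; P' ::= num P P' | P num P' | ε

S, P are directly left-recursive.
For S: α = {num}, β = {id id, id num, id, num S, id P}. Rewrite as S → β S' and S' → α S' | ε.
For P: α = {num P, P num}, β = {num, id id S, num num, id num}. Rewrite as P → β P' and P' → α P' | ε.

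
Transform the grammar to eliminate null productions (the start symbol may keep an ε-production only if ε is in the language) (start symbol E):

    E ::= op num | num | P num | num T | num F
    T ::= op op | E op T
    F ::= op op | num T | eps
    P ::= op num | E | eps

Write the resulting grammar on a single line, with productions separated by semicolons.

E ::= op num | num | P num | num T | num F; T ::= op op | E op T; F ::= op op | num T; P ::= op num | E

The nullable symbols are {F, P}.
ε ∉ L(G), so no ε-production is kept.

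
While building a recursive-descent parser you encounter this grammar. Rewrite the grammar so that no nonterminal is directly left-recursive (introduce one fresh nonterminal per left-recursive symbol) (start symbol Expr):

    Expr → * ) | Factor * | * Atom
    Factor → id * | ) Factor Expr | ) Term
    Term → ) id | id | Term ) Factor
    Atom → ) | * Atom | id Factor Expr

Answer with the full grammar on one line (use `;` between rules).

Directly left-recursive nonterminal: Term.
For Term: α = {) Factor}, β = {) id, id}. Rewrite as Term → β Term1 and Term1 → α Term1 | ε.

Expr → * ) | Factor * | * Atom; Factor → id * | ) Factor Expr | ) Term; Term → ) id Term1 | id Term1; Atom → ) | * Atom | id Factor Expr; Term1 → ) Factor Term1 | ε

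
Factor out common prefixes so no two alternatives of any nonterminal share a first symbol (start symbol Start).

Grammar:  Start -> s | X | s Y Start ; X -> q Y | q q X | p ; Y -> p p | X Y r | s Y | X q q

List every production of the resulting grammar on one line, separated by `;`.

Start -> X | s Start1; X -> p | q X1; Y -> p p | s Y | X Y1; Start1 -> ε | Y Start; X1 -> Y | q X; Y1 -> Y r | q q

Start has alternatives sharing prefix 's': factor to Start → s Start1 with Start1 → ε | Y Start.
X has alternatives sharing prefix 'q': factor to X → q X1 with X1 → Y | q X.
Y has alternatives sharing prefix 'X': factor to Y → X Y1 with Y1 → Y r | q q.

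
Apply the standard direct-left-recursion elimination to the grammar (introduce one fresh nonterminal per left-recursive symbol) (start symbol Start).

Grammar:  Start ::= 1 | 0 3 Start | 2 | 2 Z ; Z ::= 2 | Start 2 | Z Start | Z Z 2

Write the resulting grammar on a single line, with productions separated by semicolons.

Z is directly left-recursive.
For Z: α = {Start, Z 2}, β = {2, Start 2}. Rewrite as Z → β Z1 and Z1 → α Z1 | ε.

Start ::= 1 | 0 3 Start | 2 | 2 Z; Z ::= 2 Z1 | Start 2 Z1; Z1 ::= Start Z1 | Z 2 Z1 | ε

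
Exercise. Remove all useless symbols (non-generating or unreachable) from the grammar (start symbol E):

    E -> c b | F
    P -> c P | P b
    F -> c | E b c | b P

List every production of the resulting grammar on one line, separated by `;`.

Generating nonterminals: {E, F}.
Reachable from E after that: {E, F}.
Removed useless symbols: {P} and every production mentioning them.

E -> c b | F; F -> c | E b c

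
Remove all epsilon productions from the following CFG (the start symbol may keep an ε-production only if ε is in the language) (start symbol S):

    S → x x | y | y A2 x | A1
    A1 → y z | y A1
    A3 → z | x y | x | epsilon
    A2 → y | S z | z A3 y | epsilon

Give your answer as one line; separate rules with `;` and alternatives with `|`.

Nullable nonterminals: {A2, A3}.
ε ∉ L(G), so no ε-production is kept.
For each production, add variants omitting each subset of nullable occurrences: S → y A2 x gives y A2 x | y x. A2 → z A3 y gives z A3 y | z y.

S → x x | y | y A2 x | y x | A1; A1 → y z | y A1; A3 → z | x y | x; A2 → y | S z | z A3 y | z y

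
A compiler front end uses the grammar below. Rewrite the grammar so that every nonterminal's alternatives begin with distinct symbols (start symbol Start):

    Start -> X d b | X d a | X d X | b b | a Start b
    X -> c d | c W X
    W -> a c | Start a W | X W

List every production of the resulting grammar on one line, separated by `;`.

Start -> b b | a Start b | X d Start1; X -> c X1; W -> a c | Start a W | X W; Start1 -> b | a | X; X1 -> d | W X

Start has alternatives sharing prefix 'X d': factor to Start → X d Start1 with Start1 → b | a | X.
X has alternatives sharing prefix 'c': factor to X → c X1 with X1 → d | W X.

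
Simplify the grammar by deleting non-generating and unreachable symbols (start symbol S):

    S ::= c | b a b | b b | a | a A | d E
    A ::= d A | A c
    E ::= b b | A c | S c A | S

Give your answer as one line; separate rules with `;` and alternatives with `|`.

S ::= c | b a b | b b | a | d E; E ::= b b | S

Generating nonterminals: {E, S}.
Reachable from S after that: {E, S}.
Removed useless symbols: {A} and every production mentioning them.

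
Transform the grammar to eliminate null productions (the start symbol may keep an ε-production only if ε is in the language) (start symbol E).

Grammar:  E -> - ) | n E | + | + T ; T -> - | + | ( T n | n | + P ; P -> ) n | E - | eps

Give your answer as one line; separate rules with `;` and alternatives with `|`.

E -> - ) | n E | + | + T; T -> - | + | ( T n | n | + P; P -> ) n | E -

Nullable set = {P}.
ε ∉ L(G), so no ε-production is kept.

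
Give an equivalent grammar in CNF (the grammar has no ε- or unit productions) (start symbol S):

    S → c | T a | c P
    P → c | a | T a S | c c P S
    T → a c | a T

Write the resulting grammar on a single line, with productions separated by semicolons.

Introduce a nonterminal for each terminal appearing in a rule of length ≥ 2: X1 → a, X2 → c.
Binarize each right-hand side of length ≥ 3 by chaining fresh nonterminals (Y1, Y2, …): affected rules were P → T X1 S; P → X2 X2 P S.

S → c | T X1 | X2 P; P → c | a | T Y1 | X2 Y2; T → X1 X2 | X1 T; X1 → a; X2 → c; Y1 → X1 S; Y2 → X2 Y3; Y3 → P S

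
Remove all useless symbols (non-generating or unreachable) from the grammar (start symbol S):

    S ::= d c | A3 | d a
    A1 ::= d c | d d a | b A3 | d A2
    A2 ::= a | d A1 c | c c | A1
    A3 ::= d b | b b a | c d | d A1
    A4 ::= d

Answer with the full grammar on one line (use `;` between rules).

Generating nonterminals: {A1, A2, A3, A4, S}.
Reachable from S after that: {A1, A2, A3, S}.
Removed useless symbols: {A4} and every production mentioning them.

S ::= d c | A3 | d a; A1 ::= d c | d d a | b A3 | d A2; A2 ::= a | d A1 c | c c | A1; A3 ::= d b | b b a | c d | d A1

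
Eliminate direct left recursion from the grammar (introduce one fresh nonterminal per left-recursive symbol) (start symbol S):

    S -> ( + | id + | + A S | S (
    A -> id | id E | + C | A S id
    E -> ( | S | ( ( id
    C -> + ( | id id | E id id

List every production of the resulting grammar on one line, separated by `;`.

S -> ( + S' | id + S' | + A S S'; A -> id A' | id E A' | + C A'; E -> ( | S | ( ( id; C -> + ( | id id | E id id; S' -> ( S' | ε; A' -> S id A' | ε

S, A are directly left-recursive.
For S: α = {(}, β = {( +, id +, + A S}. Rewrite as S → β S' and S' → α S' | ε.
For A: α = {S id}, β = {id, id E, + C}. Rewrite as A → β A' and A' → α A' | ε.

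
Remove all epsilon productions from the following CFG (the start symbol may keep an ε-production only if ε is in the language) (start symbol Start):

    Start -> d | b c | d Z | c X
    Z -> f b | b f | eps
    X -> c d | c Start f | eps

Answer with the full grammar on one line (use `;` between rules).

Nullable nonterminals: {X, Z}.
ε ∉ L(G), so no ε-production is kept.
Add the nullable-subset variants: Start → c X gives c X | c.

Start -> d | b c | d Z | c X | c; Z -> f b | b f; X -> c d | c Start f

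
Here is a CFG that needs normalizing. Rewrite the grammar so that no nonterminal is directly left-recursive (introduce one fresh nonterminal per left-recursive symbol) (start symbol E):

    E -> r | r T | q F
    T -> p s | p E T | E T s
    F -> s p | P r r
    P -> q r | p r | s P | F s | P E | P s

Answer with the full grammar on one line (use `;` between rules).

Left recursion appears on P.
For P: α = {E, s}, β = {q r, p r, s P, F s}. Rewrite as P → β P' and P' → α P' | ε.

E -> r | r T | q F; T -> p s | p E T | E T s; F -> s p | P r r; P -> q r P' | p r P' | s P P' | F s P'; P' -> E P' | s P' | epsilon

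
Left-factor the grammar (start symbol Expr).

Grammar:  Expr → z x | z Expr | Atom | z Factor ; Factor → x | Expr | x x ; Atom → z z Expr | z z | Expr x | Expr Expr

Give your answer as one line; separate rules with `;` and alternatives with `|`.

Expr → Atom | z Expr1; Factor → Expr | x Factor1; Atom → z z Atom1 | Expr Atom2; Expr1 → x | Expr | Factor; Factor1 → ε | x; Atom1 → Expr | ε; Atom2 → x | Expr

Expr has alternatives sharing prefix 'z': factor to Expr → z Expr1 with Expr1 → x | Expr | Factor.
Factor has alternatives sharing prefix 'x': factor to Factor → x Factor1 with Factor1 → ε | x.
Atom has alternatives sharing prefix 'z z': factor to Atom → z z Atom1 with Atom1 → Expr | ε.
Atom has alternatives sharing prefix 'Expr': factor to Atom → Expr Atom2 with Atom2 → x | Expr.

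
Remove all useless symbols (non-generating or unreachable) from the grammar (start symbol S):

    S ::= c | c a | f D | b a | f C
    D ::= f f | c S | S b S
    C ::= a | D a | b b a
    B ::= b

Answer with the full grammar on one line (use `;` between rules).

Generating nonterminals: {B, C, D, S}.
Reachable from S after that: {C, D, S}.
Removed useless symbols: {B} and every production mentioning them.

S ::= c | c a | f D | b a | f C; D ::= f f | c S | S b S; C ::= a | D a | b b a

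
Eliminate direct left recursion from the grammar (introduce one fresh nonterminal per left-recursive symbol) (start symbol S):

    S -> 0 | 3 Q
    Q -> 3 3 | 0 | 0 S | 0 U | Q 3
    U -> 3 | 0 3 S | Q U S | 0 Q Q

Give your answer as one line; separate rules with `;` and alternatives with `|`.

S -> 0 | 3 Q; Q -> 3 3 Q' | 0 Q' | 0 S Q' | 0 U Q'; U -> 3 | 0 3 S | Q U S | 0 Q Q; Q' -> 3 Q' | ε

Directly left-recursive nonterminal: Q.
For Q: α = {3}, β = {3 3, 0, 0 S, 0 U}. Rewrite as Q → β Q' and Q' → α Q' | ε.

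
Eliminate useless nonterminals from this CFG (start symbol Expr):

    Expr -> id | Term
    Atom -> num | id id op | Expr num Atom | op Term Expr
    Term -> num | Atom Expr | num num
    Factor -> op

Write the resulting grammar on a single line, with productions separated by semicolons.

Expr -> id | Term; Atom -> num | id id op | Expr num Atom | op Term Expr; Term -> num | Atom Expr | num num

Generating nonterminals: {Atom, Expr, Factor, Term}.
Reachable from Expr after that: {Atom, Expr, Term}.
Removed useless symbols: {Factor} and every production mentioning them.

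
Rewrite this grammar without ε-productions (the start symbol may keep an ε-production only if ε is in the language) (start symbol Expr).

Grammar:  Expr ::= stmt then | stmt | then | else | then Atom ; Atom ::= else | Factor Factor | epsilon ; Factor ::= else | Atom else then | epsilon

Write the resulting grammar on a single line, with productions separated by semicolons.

Expr ::= stmt then | stmt | then | else | then Atom; Atom ::= else | Factor Factor | Factor; Factor ::= else | Atom else then | else then

Nullable nonterminals: {Atom, Factor}.
ε ∉ L(G), so no ε-production is kept.
Add the nullable-subset variants: Atom → Factor Factor gives Factor Factor | Factor. Factor → Atom else then gives Atom else then | else then.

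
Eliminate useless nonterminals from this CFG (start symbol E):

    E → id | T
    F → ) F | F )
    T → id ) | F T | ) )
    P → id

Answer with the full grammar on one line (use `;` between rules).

Generating nonterminals: {E, P, T}.
Reachable from E after that: {E, T}.
Removed useless symbols: {F, P} and every production mentioning them.

E → id | T; T → id ) | ) )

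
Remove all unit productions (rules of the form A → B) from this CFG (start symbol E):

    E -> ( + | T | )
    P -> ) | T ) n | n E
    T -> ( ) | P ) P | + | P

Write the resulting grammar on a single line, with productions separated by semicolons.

Unit pairs: E ⇒* {P, T}; T ⇒* {P}.
For each unit pair (A, B), copy every non-unit production of B to A, then drop all unit productions.

E -> ( + | ) | T ) n | n E | ( ) | P ) P | +; P -> ) | T ) n | n E; T -> ) | T ) n | n E | ( ) | P ) P | +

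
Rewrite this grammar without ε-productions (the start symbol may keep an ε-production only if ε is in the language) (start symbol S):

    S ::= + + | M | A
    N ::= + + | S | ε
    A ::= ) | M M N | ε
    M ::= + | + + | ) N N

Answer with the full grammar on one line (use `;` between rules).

Nullable set = {A, N, S}.
ε ∈ L(G) since S is nullable, so keep S → ε.
For each production, add variants omitting each subset of nullable occurrences: A → M M N gives M M N | M M. M → ) N N gives ) N N | ) N | ).

S ::= + + | M | A | ε; N ::= + + | S; A ::= ) | M M N | M M; M ::= + | + + | ) N N | ) N | )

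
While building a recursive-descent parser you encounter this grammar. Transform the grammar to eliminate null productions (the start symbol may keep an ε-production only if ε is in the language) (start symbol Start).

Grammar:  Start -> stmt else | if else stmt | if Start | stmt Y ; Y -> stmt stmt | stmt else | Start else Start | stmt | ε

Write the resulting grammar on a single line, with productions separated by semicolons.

Start -> stmt else | if else stmt | if Start | stmt Y | stmt; Y -> stmt stmt | stmt else | Start else Start | stmt

Nullable nonterminals: {Y}.
ε ∉ L(G), so no ε-production is kept.
Expand every rule over subsets of its nullable positions: Start → stmt Y gives stmt Y | stmt.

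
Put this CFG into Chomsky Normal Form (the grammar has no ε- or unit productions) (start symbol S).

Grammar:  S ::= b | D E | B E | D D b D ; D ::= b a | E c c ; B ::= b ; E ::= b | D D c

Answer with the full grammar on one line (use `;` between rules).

Introduce a nonterminal for each terminal appearing in a rule of length ≥ 2: X1 → b, X2 → a, X3 → c.
Binarize each right-hand side of length ≥ 3 by chaining fresh nonterminals (Y1, Y2, …): affected rules were S → D D X1 D; D → E X3 X3; E → D D X3.

S ::= b | D E | B E | D Y1; D ::= X1 X2 | E Y3; B ::= b; E ::= b | D Y4; X1 ::= b; X2 ::= a; X3 ::= c; Y1 ::= D Y2; Y2 ::= X1 D; Y3 ::= X3 X3; Y4 ::= D X3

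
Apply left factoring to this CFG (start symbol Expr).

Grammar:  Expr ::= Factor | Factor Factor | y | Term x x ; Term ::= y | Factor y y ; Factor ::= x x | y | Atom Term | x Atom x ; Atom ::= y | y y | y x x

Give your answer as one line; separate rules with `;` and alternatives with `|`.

Expr has alternatives sharing prefix 'Factor': factor to Expr → Factor Expr1 with Expr1 → ε | Factor.
Factor has alternatives sharing prefix 'x': factor to Factor → x Factor1 with Factor1 → x | Atom x.
Atom has alternatives sharing prefix 'y': factor to Atom → y Atom1 with Atom1 → ε | y | x x.

Expr ::= y | Term x x | Factor Expr1; Term ::= y | Factor y y; Factor ::= y | Atom Term | x Factor1; Atom ::= y Atom1; Expr1 ::= ε | Factor; Factor1 ::= x | Atom x; Atom1 ::= ε | y | x x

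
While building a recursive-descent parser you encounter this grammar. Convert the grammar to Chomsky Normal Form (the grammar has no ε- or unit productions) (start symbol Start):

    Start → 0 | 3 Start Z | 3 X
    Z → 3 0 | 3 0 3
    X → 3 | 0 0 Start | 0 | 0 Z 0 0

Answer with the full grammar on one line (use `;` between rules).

Introduce a nonterminal for each terminal appearing in a rule of length ≥ 2: X1 → 3, X2 → 0.
Binarize each right-hand side of length ≥ 3 by chaining fresh nonterminals (Y1, Y2, …): affected rules were Start → X1 Start Z; Z → X1 X2 X1; X → X2 X2 Start; X → X2 Z X2 X2.

Start → 0 | X1 Y1 | X1 X; Z → X1 X2 | X1 Y2; X → 3 | X2 Y3 | 0 | X2 Y4; X1 → 3; X2 → 0; Y1 → Start Z; Y2 → X2 X1; Y3 → X2 Start; Y4 → Z Y5; Y5 → X2 X2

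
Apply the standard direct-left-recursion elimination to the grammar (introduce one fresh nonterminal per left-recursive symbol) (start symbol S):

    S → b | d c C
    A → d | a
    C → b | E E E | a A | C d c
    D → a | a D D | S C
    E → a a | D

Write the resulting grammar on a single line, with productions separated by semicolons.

S → b | d c C; A → d | a; C → b C' | E E E C' | a A C'; D → a | a D D | S C; E → a a | D; C' → d c C' | ε

Left recursion appears on C.
For C: α = {d c}, β = {b, E E E, a A}. Rewrite as C → β C' and C' → α C' | ε.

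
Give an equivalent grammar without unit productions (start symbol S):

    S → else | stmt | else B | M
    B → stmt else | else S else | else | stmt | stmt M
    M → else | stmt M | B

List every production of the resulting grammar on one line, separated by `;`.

Unit pairs: M ⇒* {B}; S ⇒* {B, M}.
For each unit pair (A, B), copy every non-unit production of B to A, then drop all unit productions.

S → stmt else | else S else | else | stmt | stmt M | else B; B → stmt else | else S else | else | stmt | stmt M; M → stmt else | else S else | else | stmt | stmt M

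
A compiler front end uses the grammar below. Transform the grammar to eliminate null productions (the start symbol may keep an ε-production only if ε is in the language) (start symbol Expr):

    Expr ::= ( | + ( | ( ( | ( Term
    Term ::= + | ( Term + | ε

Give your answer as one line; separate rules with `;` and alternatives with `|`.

Expr ::= ( | + ( | ( ( | ( Term; Term ::= + | ( Term + | ( +

The nullable symbols are {Term}.
ε ∉ L(G), so no ε-production is kept.
For each production, add variants omitting each subset of nullable occurrences: Term → ( Term + gives ( Term + | ( +.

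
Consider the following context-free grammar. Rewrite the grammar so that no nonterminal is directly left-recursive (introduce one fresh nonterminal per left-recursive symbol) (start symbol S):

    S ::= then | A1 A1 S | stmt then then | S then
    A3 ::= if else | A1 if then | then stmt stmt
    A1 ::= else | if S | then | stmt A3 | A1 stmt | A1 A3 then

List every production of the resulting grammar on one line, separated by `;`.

Directly left-recursive nonterminals: S, A1.
For S: α = {then}, β = {then, A1 A1 S, stmt then then}. Rewrite as S → β S' and S' → α S' | ε.
For A1: α = {stmt, A3 then}, β = {else, if S, then, stmt A3}. Rewrite as A1 → β A1' and A1' → α A1' | ε.

S ::= then S' | A1 A1 S S' | stmt then then S'; A3 ::= if else | A1 if then | then stmt stmt; A1 ::= else A1' | if S A1' | then A1' | stmt A3 A1'; S' ::= then S' | ε; A1' ::= stmt A1' | A3 then A1' | ε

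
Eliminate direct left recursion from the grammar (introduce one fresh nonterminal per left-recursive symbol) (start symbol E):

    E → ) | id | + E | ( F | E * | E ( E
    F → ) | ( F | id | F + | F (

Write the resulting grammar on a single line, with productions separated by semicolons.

Left recursion appears on E, F.
For E: α = {*, ( E}, β = {), id, + E, ( F}. Rewrite as E → β E' and E' → α E' | ε.
For F: α = {+, (}, β = {), ( F, id}. Rewrite as F → β F' and F' → α F' | ε.

E → ) E' | id E' | + E E' | ( F E'; F → ) F' | ( F F' | id F'; E' → * E' | ( E E' | epsilon; F' → + F' | ( F' | epsilon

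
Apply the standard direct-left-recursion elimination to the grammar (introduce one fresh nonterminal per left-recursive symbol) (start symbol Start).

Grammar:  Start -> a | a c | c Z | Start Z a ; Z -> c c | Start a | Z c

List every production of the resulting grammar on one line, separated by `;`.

Start, Z are directly left-recursive.
For Start: α = {Z a}, β = {a, a c, c Z}. Rewrite as Start → β Start1 and Start1 → α Start1 | ε.
For Z: α = {c}, β = {c c, Start a}. Rewrite as Z → β Z1 and Z1 → α Z1 | ε.

Start -> a Start1 | a c Start1 | c Z Start1; Z -> c c Z1 | Start a Z1; Start1 -> Z a Start1 | ε; Z1 -> c Z1 | ε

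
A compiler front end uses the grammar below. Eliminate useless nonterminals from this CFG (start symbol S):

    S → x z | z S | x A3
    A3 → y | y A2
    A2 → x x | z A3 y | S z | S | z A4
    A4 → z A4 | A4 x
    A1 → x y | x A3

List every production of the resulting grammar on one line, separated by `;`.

S → x z | z S | x A3; A3 → y | y A2; A2 → x x | z A3 y | S z | S

Generating nonterminals: {A1, A2, A3, S}.
Reachable from S after that: {A2, A3, S}.
Removed useless symbols: {A1, A4} and every production mentioning them.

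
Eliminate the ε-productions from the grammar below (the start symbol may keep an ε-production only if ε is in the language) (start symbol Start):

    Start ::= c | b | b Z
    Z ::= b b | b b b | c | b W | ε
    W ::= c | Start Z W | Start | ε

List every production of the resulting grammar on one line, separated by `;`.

Nullable nonterminals: {W, Z}.
ε ∉ L(G), so no ε-production is kept.
Add the nullable-subset variants: Z → b W gives b W | b. W → Start Z W gives Start Z W | Start Z | Start W | Start.

Start ::= c | b | b Z; Z ::= b b | b b b | c | b W | b; W ::= c | Start Z W | Start Z | Start W | Start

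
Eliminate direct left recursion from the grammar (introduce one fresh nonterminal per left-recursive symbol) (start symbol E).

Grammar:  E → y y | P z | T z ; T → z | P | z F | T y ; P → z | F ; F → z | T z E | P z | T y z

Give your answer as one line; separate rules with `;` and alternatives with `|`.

T is directly left-recursive.
For T: α = {y}, β = {z, P, z F}. Rewrite as T → β T' and T' → α T' | ε.

E → y y | P z | T z; T → z T' | P T' | z F T'; P → z | F; F → z | T z E | P z | T y z; T' → y T' | ε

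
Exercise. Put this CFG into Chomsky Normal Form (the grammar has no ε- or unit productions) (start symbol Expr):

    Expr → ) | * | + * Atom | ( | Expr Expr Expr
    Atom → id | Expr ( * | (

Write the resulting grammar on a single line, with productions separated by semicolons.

Expr → ) | * | X1 Y1 | ( | Expr Y2; Atom → id | Expr Y3 | (; X1 → +; X2 → *; X3 → (; Y1 → X2 Atom; Y2 → Expr Expr; Y3 → X3 X2

Introduce a nonterminal for each terminal appearing in a rule of length ≥ 2: X1 → +, X2 → *, X3 → (.
Binarize each right-hand side of length ≥ 3 by chaining fresh nonterminals (Y1, Y2, …): affected rules were Expr → X1 X2 Atom; Expr → Expr Expr Expr; Atom → Expr X3 X2.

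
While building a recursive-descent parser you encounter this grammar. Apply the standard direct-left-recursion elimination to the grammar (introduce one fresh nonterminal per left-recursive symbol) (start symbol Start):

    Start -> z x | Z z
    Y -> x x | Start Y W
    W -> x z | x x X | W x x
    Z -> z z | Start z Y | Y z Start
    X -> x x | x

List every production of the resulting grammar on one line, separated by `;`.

Directly left-recursive nonterminal: W.
For W: α = {x x}, β = {x z, x x X}. Rewrite as W → β W1 and W1 → α W1 | ε.

Start -> z x | Z z; Y -> x x | Start Y W; W -> x z W1 | x x X W1; Z -> z z | Start z Y | Y z Start; X -> x x | x; W1 -> x x W1 | eps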